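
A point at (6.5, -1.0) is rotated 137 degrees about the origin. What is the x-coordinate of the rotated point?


x' = x*cos(theta) - y*sin(theta)
cos(137 deg) = -0.7314, sin(137 deg) = 0.682
x' = 6.5 * -0.7314 - -1.0 * 0.682
= -4.7538 - -0.682
= -4.0718


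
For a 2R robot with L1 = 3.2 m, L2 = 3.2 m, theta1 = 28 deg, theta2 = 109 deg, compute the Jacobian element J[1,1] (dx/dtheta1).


J[1,1] = -L1*sin(t1) - L2*sin(t1+t2)
= -3.2*sin(28) - 3.2*sin(137)
= -3.6847


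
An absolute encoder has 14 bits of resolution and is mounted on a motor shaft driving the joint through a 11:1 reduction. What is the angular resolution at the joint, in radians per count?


counts = 2^14 = 16384
effective counts at joint = 16384 * 11 = 180224
resolution = 2*pi / 180224
= 3.4863e-05 rad/count


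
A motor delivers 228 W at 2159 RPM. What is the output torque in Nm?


omega = 2159 * 2*pi/60 = 226.09 rad/s
tau = P / omega = 228 / 226.09
= 1.0084 Nm


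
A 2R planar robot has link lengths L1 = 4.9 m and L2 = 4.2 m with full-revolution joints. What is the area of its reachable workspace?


r_max = L1 + L2 = 9.1 m
r_min = |L1 - L2| = 0.7 m
Area = pi*(r_max^2 - r_min^2)
= pi*(82.81 - 0.49)
= pi * 82.32
= 258.6159 m^2


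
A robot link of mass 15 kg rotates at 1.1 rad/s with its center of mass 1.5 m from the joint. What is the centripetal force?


F = m * omega^2 * r
= 15 * 1.1^2 * 1.5
= 15 * 1.21 * 1.5
= 27.225 N


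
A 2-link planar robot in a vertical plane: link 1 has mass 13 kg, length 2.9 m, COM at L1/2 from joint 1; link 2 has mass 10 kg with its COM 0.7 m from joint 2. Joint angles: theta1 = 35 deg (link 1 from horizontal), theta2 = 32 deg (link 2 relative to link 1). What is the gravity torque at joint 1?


Horizontal distance from joint 1 to link-1 COM:
  x_c1 = (L1/2)*cos(t1) = 1.45 * 0.8192 = 1.1878 m
Horizontal distance from joint 1 to link-2 COM:
  x_c2 = L1*cos(t1) + Lc2*cos(t1+t2)
       = 2.9*0.8192 + 0.7*0.3907 = 2.6491 m
tau1 = m1*g*x_c1 + m2*g*x_c2
     = 13*9.81*1.1878 + 10*9.81*2.6491
     = 151.4764 + 259.8721
     = 411.3484 Nm


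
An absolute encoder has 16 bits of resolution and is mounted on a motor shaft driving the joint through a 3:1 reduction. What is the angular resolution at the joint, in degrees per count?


counts = 2^16 = 65536
effective counts at joint = 65536 * 3 = 196608
resolution = 360 / 196608
= 0.0018 deg/count


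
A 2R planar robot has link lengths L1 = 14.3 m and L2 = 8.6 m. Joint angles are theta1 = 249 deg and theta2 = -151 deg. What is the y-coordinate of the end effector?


Convert angles to radians: theta1 = 4.3459, theta2 = -2.6354
y = L1*sin(theta1) + L2*sin(theta1+theta2)
y = -13.3502 + 8.5163
y = -4.8339


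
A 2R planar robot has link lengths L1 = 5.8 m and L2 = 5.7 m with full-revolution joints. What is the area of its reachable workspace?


r_max = L1 + L2 = 11.5 m
r_min = |L1 - L2| = 0.1 m
Area = pi*(r_max^2 - r_min^2)
= pi*(132.25 - 0.01)
= pi * 132.24
= 415.4442 m^2


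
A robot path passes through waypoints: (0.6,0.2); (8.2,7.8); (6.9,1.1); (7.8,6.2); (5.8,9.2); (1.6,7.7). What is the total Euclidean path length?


Segment lengths:
  seg1 = sqrt((7.6)^2 + (7.6)^2) = 10.748
  seg2 = sqrt((-1.3)^2 + (-6.7)^2) = 6.825
  seg3 = sqrt((0.9)^2 + (5.1)^2) = 5.1788
  seg4 = sqrt((-2.0)^2 + (3.0)^2) = 3.6056
  seg5 = sqrt((-4.2)^2 + (-1.5)^2) = 4.4598
Total = 30.8172


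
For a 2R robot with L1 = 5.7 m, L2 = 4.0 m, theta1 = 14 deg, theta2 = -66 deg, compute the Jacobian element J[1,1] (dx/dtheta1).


J[1,1] = -L1*sin(t1) - L2*sin(t1+t2)
= -5.7*sin(14) - 4.0*sin(-52)
= 1.7731


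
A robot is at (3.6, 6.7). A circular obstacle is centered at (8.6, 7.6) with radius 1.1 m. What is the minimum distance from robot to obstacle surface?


center_dist = sqrt((3.6-8.6)^2 + (6.7-7.6)^2)
= sqrt(25.0 + 0.81)
= 5.0804
min_dist = center_dist - radius = 5.0804 - 1.1 = 3.9804 m


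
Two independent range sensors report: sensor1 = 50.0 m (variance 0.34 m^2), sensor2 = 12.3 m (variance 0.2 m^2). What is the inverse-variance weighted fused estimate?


w1 = (1/var1) / (1/var1 + 1/var2)
   = 2.9412 / (2.9412 + 5.0) = 0.3704
w2 = 1 - w1 = 0.6296
fused = w1*s1 + w2*s2 = 18.5185 + 7.7444
= 26.263 m


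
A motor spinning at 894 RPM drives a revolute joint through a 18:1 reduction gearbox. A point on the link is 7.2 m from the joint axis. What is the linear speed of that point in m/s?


omega_motor = 894 * 2*pi/60 = 93.6195 rad/s
omega_joint = omega_motor / 18 = 5.2011 rad/s
v = omega_joint * r = 5.2011 * 7.2
= 37.4478 m/s


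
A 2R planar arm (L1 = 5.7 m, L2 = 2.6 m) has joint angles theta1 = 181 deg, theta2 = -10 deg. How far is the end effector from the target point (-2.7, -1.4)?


End effector via forward kinematics:
x = L1*cos(t1) + L2*cos(t1+t2) = -8.2671
y = L1*sin(t1) + L2*sin(t1+t2) = 0.3073
Distance to target:
d = sqrt((-2.7 - -8.2671)^2 + (-1.4 - 0.3073)^2)
= sqrt(30.9928 + 2.9147)
= 5.823 m


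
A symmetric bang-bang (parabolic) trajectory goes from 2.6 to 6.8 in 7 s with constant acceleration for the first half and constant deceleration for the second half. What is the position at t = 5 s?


Symmetric rest-to-rest: each phase covers (pf-p0)/2 in time T/2. 0.5*a*(T/2)^2 = (pf-p0)/2 => a = 4*(pf-p0)/T^2
a = 4*(6.8-2.6)/7^2 = 0.3429
t = 5 is in the deceleration phase (t > T/2).
p = pf - 0.5*a*(T-t)^2 = 6.8 - 0.5*0.3429*2^2
= 6.1143


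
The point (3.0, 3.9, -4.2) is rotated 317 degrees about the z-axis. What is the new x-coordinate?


Rotation about z-axis: x' = x*cos(theta) - y*sin(theta)
= 3.0 * 0.7314 - 3.9 * -0.682
= 4.8539


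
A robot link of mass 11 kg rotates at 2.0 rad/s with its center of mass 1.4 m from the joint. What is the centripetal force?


F = m * omega^2 * r
= 11 * 2.0^2 * 1.4
= 11 * 4.0 * 1.4
= 61.6 N


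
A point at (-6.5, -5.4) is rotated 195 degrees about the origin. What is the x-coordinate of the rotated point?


x' = x*cos(theta) - y*sin(theta)
cos(195 deg) = -0.9659, sin(195 deg) = -0.2588
x' = -6.5 * -0.9659 - -5.4 * -0.2588
= 6.2785 - 1.3976
= 4.8809


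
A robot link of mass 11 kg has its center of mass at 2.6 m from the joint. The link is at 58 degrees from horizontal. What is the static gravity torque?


tau = m*g*L*cos(angle)
= 11 * 9.81 * 2.6 * cos(58 deg)
= 11 * 9.81 * 2.6 * 0.5299
= 148.6773 Nm


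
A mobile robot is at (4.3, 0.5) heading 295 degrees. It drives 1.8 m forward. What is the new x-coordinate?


x_new = x0 + d*cos(theta)
= 4.3 + 1.8*cos(295)
= 4.3 + 0.7607
= 5.0607


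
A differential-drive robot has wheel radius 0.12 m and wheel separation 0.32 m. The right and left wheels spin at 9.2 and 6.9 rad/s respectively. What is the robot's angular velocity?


vR = r*wR = 0.12*9.2 = 1.104 m/s
vL = r*wL = 0.12*6.9 = 0.828 m/s
v = (vR+vL)/2 = 0.966 m/s
omega = (vR-vL)/L = 0.8625 rad/s
angular velocity = 0.8625 rad/s


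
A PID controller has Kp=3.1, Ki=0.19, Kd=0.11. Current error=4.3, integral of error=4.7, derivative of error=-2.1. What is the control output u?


u = Kp*e + Ki*int(e) + Kd*de/dt
= 3.1*4.3 + 0.19*4.7 + 0.11*(-2.1)
= 13.33 + 0.893 + -0.231
= 13.992


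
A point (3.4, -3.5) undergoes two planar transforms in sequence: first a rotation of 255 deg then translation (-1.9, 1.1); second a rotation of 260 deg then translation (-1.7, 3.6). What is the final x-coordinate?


After transform 1:
x1 = cos(255)*3.4 - sin(255)*-3.5 + -1.9 = -6.1607
y1 = sin(255)*3.4 + cos(255)*-3.5 + 1.1 = -1.2783
After transform 2:
x2 = cos(260)*-6.1607 - sin(260)*-1.2783 + -1.7
= -1.8891


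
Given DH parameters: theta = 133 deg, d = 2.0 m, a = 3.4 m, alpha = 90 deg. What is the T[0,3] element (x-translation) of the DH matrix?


T[0,3] = a * cos(theta)
= 3.4 * cos(133 deg)
= 3.4 * -0.682
= -2.3188


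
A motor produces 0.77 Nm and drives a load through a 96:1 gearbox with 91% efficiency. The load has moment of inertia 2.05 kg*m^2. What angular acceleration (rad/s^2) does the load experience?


tau_out = tau_motor * N * eta
= 0.77 * 96 * 0.91 = 67.2672 Nm
alpha = tau_out / I = 67.2672 / 2.05
= 32.8133 rad/s^2


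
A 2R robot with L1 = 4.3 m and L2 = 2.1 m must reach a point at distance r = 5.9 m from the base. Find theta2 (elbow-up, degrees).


cos(theta2) = (r^2 - L1^2 - L2^2) / (2*L1*L2)
cos(theta2) = (34.81 - 18.49 - 4.41) / 18.06
cos(theta2) = 0.659468
theta2 = 48.7407 degrees


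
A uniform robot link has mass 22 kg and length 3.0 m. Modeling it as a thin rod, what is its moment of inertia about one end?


I = (1/3) * m * L^2
= (1/3) * 22 * 3.0^2
= 0.333333 * 22 * 9.0
= 66.0 kg*m^2


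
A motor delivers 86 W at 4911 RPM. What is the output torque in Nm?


omega = 4911 * 2*pi/60 = 514.2787 rad/s
tau = P / omega = 86 / 514.2787
= 0.1672 Nm


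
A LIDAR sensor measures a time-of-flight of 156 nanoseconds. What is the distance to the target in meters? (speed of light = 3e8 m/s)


tof = 156 ns = 1.56e-07 s
dist = c * tof / 2
= 3e8 * 1.56e-07 / 2
= 23.4 m


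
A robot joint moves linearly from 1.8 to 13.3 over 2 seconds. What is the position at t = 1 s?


s = t/T = 1/2 = 0.5
p(t) = p0 + (pf-p0)*s
= 1.8 + (13.3 - 1.8) * 0.5
= 7.55


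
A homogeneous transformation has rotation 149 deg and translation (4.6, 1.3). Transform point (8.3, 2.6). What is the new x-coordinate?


x' = cos(theta)*px - sin(theta)*py + tx
= -0.8572*8.3 - 0.515*2.6 + 4.6
= -3.8536


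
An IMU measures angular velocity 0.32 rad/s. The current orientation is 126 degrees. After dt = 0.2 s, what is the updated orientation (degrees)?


delta_theta = w * dt = 0.32 * 0.2 = 0.064 rad
= 3.6669 deg
theta_new = 126 + 3.6669 = 129.6669 deg


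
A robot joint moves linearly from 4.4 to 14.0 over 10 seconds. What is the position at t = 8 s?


s = t/T = 8/10 = 0.8
p(t) = p0 + (pf-p0)*s
= 4.4 + (14.0 - 4.4) * 0.8
= 12.08


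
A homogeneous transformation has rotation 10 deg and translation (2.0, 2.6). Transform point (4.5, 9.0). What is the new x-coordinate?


x' = cos(theta)*px - sin(theta)*py + tx
= 0.9848*4.5 - 0.1736*9.0 + 2.0
= 4.8688


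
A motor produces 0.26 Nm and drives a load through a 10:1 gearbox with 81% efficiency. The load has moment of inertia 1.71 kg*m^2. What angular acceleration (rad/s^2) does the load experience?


tau_out = tau_motor * N * eta
= 0.26 * 10 * 0.81 = 2.106 Nm
alpha = tau_out / I = 2.106 / 1.71
= 1.2316 rad/s^2


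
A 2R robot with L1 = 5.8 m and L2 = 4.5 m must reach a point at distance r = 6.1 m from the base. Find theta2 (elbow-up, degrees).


cos(theta2) = (r^2 - L1^2 - L2^2) / (2*L1*L2)
cos(theta2) = (37.21 - 33.64 - 20.25) / 52.2
cos(theta2) = -0.31954
theta2 = 108.6351 degrees


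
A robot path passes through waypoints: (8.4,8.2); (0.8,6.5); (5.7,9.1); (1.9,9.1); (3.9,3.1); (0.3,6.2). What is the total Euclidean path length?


Segment lengths:
  seg1 = sqrt((-7.6)^2 + (-1.7)^2) = 7.7878
  seg2 = sqrt((4.9)^2 + (2.6)^2) = 5.5471
  seg3 = sqrt((-3.8)^2 + (0.0)^2) = 3.8
  seg4 = sqrt((2.0)^2 + (-6.0)^2) = 6.3246
  seg5 = sqrt((-3.6)^2 + (3.1)^2) = 4.7508
Total = 28.2102


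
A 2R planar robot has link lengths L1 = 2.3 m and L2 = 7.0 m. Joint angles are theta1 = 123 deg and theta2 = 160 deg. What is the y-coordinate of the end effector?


Convert angles to radians: theta1 = 2.1468, theta2 = 2.7925
y = L1*sin(theta1) + L2*sin(theta1+theta2)
y = 1.9289 + -6.8206
y = -4.8916


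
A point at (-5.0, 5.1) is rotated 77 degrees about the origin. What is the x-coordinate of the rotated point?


x' = x*cos(theta) - y*sin(theta)
cos(77 deg) = 0.225, sin(77 deg) = 0.9744
x' = -5.0 * 0.225 - 5.1 * 0.9744
= -1.1248 - 4.9693
= -6.094


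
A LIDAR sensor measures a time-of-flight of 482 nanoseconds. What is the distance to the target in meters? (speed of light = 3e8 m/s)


tof = 482 ns = 4.82e-07 s
dist = c * tof / 2
= 3e8 * 4.82e-07 / 2
= 72.3 m


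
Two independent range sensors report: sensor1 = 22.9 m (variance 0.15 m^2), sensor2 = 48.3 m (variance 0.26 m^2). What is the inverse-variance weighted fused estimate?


w1 = (1/var1) / (1/var1 + 1/var2)
   = 6.6667 / (6.6667 + 3.8462) = 0.6341
w2 = 1 - w1 = 0.3659
fused = w1*s1 + w2*s2 = 14.522 + 17.6707
= 32.1927 m


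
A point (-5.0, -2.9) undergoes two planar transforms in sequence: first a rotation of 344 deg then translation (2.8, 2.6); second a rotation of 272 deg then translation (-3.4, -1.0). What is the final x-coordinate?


After transform 1:
x1 = cos(344)*-5.0 - sin(344)*-2.9 + 2.8 = -2.8057
y1 = sin(344)*-5.0 + cos(344)*-2.9 + 2.6 = 1.1905
After transform 2:
x2 = cos(272)*-2.8057 - sin(272)*1.1905 + -3.4
= -2.3081


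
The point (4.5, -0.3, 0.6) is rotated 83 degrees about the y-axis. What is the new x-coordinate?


Rotation about y-axis: x' = x*cos(theta) + z*sin(theta)
= 4.5 * 0.1219 + 0.6 * 0.9925
= 1.1439


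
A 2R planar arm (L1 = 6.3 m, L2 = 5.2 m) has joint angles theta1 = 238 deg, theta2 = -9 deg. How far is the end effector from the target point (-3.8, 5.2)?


End effector via forward kinematics:
x = L1*cos(t1) + L2*cos(t1+t2) = -6.75
y = L1*sin(t1) + L2*sin(t1+t2) = -9.2672
Distance to target:
d = sqrt((-3.8 - -6.75)^2 + (5.2 - -9.2672)^2)
= sqrt(8.7025 + 209.2997)
= 14.7649 m


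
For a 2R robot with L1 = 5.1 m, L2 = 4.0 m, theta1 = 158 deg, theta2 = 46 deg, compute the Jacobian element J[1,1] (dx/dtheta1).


J[1,1] = -L1*sin(t1) - L2*sin(t1+t2)
= -5.1*sin(158) - 4.0*sin(204)
= -0.2835


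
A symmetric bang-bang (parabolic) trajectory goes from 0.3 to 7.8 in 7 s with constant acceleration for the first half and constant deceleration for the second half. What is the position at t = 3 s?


Symmetric rest-to-rest: each phase covers (pf-p0)/2 in time T/2. 0.5*a*(T/2)^2 = (pf-p0)/2 => a = 4*(pf-p0)/T^2
a = 4*(7.8-0.3)/7^2 = 0.6122
t = 3 is in the acceleration phase (t <= T/2).
p = p0 + 0.5*a*t^2 = 0.3 + 0.5*0.6122*3^2
= 3.0551


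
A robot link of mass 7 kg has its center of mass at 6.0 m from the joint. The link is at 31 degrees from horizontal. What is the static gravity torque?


tau = m*g*L*cos(angle)
= 7 * 9.81 * 6.0 * cos(31 deg)
= 7 * 9.81 * 6.0 * 0.8572
= 353.1701 Nm


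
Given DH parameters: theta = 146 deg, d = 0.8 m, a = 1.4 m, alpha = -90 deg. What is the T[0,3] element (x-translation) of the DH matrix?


T[0,3] = a * cos(theta)
= 1.4 * cos(146 deg)
= 1.4 * -0.829
= -1.1607


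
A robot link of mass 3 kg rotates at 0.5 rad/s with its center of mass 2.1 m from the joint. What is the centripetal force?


F = m * omega^2 * r
= 3 * 0.5^2 * 2.1
= 3 * 0.25 * 2.1
= 1.575 N


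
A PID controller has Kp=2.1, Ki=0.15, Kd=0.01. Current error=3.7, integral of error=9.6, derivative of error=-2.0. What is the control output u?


u = Kp*e + Ki*int(e) + Kd*de/dt
= 2.1*3.7 + 0.15*9.6 + 0.01*(-2.0)
= 7.77 + 1.44 + -0.02
= 9.19


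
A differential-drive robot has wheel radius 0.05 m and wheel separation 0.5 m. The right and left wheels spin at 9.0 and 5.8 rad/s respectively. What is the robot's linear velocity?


vR = r*wR = 0.05*9.0 = 0.45 m/s
vL = r*wL = 0.05*5.8 = 0.29 m/s
v = (vR+vL)/2 = 0.37 m/s
omega = (vR-vL)/L = 0.32 rad/s
linear velocity = 0.37 m/s


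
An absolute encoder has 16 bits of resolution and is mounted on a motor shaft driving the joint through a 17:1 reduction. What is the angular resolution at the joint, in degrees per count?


counts = 2^16 = 65536
effective counts at joint = 65536 * 17 = 1114112
resolution = 360 / 1114112
= 3.2313e-04 deg/count


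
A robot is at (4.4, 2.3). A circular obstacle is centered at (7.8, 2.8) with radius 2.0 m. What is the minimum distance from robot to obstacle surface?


center_dist = sqrt((4.4-7.8)^2 + (2.3-2.8)^2)
= sqrt(11.56 + 0.25)
= 3.4366
min_dist = center_dist - radius = 3.4366 - 2.0 = 1.4366 m


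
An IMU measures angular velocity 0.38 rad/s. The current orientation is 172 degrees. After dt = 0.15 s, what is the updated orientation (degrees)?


delta_theta = w * dt = 0.38 * 0.15 = 0.057 rad
= 3.2659 deg
theta_new = 172 + 3.2659 = 175.2659 deg


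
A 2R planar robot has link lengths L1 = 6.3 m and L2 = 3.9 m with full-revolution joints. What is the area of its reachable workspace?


r_max = L1 + L2 = 10.2 m
r_min = |L1 - L2| = 2.4 m
Area = pi*(r_max^2 - r_min^2)
= pi*(104.04 - 5.76)
= pi * 98.28
= 308.7557 m^2


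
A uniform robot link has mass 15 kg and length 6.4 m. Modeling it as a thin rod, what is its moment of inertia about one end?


I = (1/3) * m * L^2
= (1/3) * 15 * 6.4^2
= 0.333333 * 15 * 40.96
= 204.8 kg*m^2


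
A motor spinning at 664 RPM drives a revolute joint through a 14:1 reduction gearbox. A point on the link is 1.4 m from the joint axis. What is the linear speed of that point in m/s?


omega_motor = 664 * 2*pi/60 = 69.5339 rad/s
omega_joint = omega_motor / 14 = 4.9667 rad/s
v = omega_joint * r = 4.9667 * 1.4
= 6.9534 m/s


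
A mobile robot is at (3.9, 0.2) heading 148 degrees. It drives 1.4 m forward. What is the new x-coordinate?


x_new = x0 + d*cos(theta)
= 3.9 + 1.4*cos(148)
= 3.9 + -1.1873
= 2.7127


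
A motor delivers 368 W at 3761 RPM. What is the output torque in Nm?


omega = 3761 * 2*pi/60 = 393.851 rad/s
tau = P / omega = 368 / 393.851
= 0.9344 Nm


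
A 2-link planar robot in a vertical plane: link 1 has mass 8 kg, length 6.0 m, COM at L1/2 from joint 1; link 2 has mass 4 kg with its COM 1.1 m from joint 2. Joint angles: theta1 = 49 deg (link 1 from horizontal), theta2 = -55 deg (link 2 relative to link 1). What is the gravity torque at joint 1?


Horizontal distance from joint 1 to link-1 COM:
  x_c1 = (L1/2)*cos(t1) = 3.0 * 0.6561 = 1.9682 m
Horizontal distance from joint 1 to link-2 COM:
  x_c2 = L1*cos(t1) + Lc2*cos(t1+t2)
       = 6.0*0.6561 + 1.1*0.9945 = 5.0303 m
tau1 = m1*g*x_c1 + m2*g*x_c2
     = 8*9.81*1.9682 + 4*9.81*5.0303
     = 154.4625 + 197.3901
     = 351.8526 Nm


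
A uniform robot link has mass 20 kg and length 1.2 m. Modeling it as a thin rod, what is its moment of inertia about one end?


I = (1/3) * m * L^2
= (1/3) * 20 * 1.2^2
= 0.333333 * 20 * 1.44
= 9.6 kg*m^2


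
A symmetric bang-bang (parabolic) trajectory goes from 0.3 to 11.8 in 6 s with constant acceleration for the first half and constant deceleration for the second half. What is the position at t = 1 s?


Symmetric rest-to-rest: each phase covers (pf-p0)/2 in time T/2. 0.5*a*(T/2)^2 = (pf-p0)/2 => a = 4*(pf-p0)/T^2
a = 4*(11.8-0.3)/6^2 = 1.2778
t = 1 is in the acceleration phase (t <= T/2).
p = p0 + 0.5*a*t^2 = 0.3 + 0.5*1.2778*1^2
= 0.9389


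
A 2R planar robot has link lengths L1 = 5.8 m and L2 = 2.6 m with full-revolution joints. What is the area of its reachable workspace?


r_max = L1 + L2 = 8.4 m
r_min = |L1 - L2| = 3.2 m
Area = pi*(r_max^2 - r_min^2)
= pi*(70.56 - 10.24)
= pi * 60.32
= 189.5009 m^2


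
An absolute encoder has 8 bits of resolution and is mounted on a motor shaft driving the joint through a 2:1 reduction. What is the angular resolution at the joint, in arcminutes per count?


counts = 2^8 = 256
effective counts at joint = 256 * 2 = 512
resolution = 360*60 / 512
= 42.1875 arcmin/count


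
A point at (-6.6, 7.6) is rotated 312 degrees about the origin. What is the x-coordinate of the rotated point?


x' = x*cos(theta) - y*sin(theta)
cos(312 deg) = 0.6691, sin(312 deg) = -0.7431
x' = -6.6 * 0.6691 - 7.6 * -0.7431
= -4.4163 - -5.6479
= 1.2316


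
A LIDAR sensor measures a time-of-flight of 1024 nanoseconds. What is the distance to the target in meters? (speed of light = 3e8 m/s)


tof = 1024 ns = 1.024e-06 s
dist = c * tof / 2
= 3e8 * 1.024e-06 / 2
= 153.6 m


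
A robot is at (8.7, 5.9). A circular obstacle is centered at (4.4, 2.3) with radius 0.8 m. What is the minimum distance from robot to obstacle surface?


center_dist = sqrt((8.7-4.4)^2 + (5.9-2.3)^2)
= sqrt(18.49 + 12.96)
= 5.608
min_dist = center_dist - radius = 5.608 - 0.8 = 4.808 m


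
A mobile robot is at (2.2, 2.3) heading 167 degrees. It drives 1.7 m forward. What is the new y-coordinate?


y_new = y0 + d*sin(theta)
= 2.3 + 1.7*sin(167)
= 2.3 + 0.3824
= 2.6824


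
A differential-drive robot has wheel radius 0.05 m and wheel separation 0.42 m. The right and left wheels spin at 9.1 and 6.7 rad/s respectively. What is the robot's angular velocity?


vR = r*wR = 0.05*9.1 = 0.455 m/s
vL = r*wL = 0.05*6.7 = 0.335 m/s
v = (vR+vL)/2 = 0.395 m/s
omega = (vR-vL)/L = 0.2857 rad/s
angular velocity = 0.2857 rad/s


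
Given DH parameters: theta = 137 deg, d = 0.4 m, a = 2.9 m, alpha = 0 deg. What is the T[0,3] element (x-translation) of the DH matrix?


T[0,3] = a * cos(theta)
= 2.9 * cos(137 deg)
= 2.9 * -0.7314
= -2.1209


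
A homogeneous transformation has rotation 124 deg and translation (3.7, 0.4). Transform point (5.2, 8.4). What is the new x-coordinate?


x' = cos(theta)*px - sin(theta)*py + tx
= -0.5592*5.2 - 0.829*8.4 + 3.7
= -6.1717


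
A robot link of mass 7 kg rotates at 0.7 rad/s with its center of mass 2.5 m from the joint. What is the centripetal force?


F = m * omega^2 * r
= 7 * 0.7^2 * 2.5
= 7 * 0.49 * 2.5
= 8.575 N


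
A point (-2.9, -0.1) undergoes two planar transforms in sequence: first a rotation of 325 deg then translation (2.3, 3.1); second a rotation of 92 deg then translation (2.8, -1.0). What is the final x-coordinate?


After transform 1:
x1 = cos(325)*-2.9 - sin(325)*-0.1 + 2.3 = -0.1329
y1 = sin(325)*-2.9 + cos(325)*-0.1 + 3.1 = 4.6815
After transform 2:
x2 = cos(92)*-0.1329 - sin(92)*4.6815 + 2.8
= -1.874


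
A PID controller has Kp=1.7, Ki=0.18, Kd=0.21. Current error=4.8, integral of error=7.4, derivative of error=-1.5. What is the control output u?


u = Kp*e + Ki*int(e) + Kd*de/dt
= 1.7*4.8 + 0.18*7.4 + 0.21*(-1.5)
= 8.16 + 1.332 + -0.315
= 9.177


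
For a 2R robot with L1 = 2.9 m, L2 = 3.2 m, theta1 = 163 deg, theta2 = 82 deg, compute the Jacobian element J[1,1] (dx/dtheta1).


J[1,1] = -L1*sin(t1) - L2*sin(t1+t2)
= -2.9*sin(163) - 3.2*sin(245)
= 2.0523


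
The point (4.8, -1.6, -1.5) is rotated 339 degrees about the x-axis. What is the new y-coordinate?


Rotation about x-axis: y' = y*cos(theta) - z*sin(theta)
= -1.6 * 0.9336 - -1.5 * -0.3584
= -2.0313


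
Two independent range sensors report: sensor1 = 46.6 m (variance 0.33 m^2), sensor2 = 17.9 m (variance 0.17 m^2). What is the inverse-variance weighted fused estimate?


w1 = (1/var1) / (1/var1 + 1/var2)
   = 3.0303 / (3.0303 + 5.8824) = 0.34
w2 = 1 - w1 = 0.66
fused = w1*s1 + w2*s2 = 15.844 + 11.814
= 27.658 m


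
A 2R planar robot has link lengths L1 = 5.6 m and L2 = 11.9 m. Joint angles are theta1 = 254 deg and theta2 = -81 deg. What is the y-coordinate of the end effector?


Convert angles to radians: theta1 = 4.4331, theta2 = -1.4137
y = L1*sin(theta1) + L2*sin(theta1+theta2)
y = -5.3831 + 1.4502
y = -3.9328


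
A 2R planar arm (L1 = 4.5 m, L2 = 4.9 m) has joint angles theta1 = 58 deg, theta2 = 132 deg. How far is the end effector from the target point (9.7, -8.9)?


End effector via forward kinematics:
x = L1*cos(t1) + L2*cos(t1+t2) = -2.4409
y = L1*sin(t1) + L2*sin(t1+t2) = 2.9653
Distance to target:
d = sqrt((9.7 - -2.4409)^2 + (-8.9 - 2.9653)^2)
= sqrt(147.402 + 140.7863)
= 16.9761 m


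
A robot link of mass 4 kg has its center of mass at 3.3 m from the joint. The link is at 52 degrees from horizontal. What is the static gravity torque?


tau = m*g*L*cos(angle)
= 4 * 9.81 * 3.3 * cos(52 deg)
= 4 * 9.81 * 3.3 * 0.6157
= 79.7232 Nm


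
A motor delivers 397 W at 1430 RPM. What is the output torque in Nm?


omega = 1430 * 2*pi/60 = 149.7492 rad/s
tau = P / omega = 397 / 149.7492
= 2.6511 Nm


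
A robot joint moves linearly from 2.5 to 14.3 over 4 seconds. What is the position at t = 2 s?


s = t/T = 2/4 = 0.5
p(t) = p0 + (pf-p0)*s
= 2.5 + (14.3 - 2.5) * 0.5
= 8.4


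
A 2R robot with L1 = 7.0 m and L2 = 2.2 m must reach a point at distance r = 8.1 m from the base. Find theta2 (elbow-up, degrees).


cos(theta2) = (r^2 - L1^2 - L2^2) / (2*L1*L2)
cos(theta2) = (65.61 - 49.0 - 4.84) / 30.8
cos(theta2) = 0.382143
theta2 = 67.5335 degrees


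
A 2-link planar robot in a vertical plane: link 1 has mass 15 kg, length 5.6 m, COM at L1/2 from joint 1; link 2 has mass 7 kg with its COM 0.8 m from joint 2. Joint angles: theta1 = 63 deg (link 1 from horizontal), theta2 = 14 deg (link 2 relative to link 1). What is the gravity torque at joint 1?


Horizontal distance from joint 1 to link-1 COM:
  x_c1 = (L1/2)*cos(t1) = 2.8 * 0.454 = 1.2712 m
Horizontal distance from joint 1 to link-2 COM:
  x_c2 = L1*cos(t1) + Lc2*cos(t1+t2)
       = 5.6*0.454 + 0.8*0.225 = 2.7223 m
tau1 = m1*g*x_c1 + m2*g*x_c2
     = 15*9.81*1.2712 + 7*9.81*2.7223
     = 187.0532 + 186.9409
     = 373.994 Nm


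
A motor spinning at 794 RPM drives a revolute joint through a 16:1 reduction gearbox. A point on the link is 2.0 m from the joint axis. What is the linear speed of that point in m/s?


omega_motor = 794 * 2*pi/60 = 83.1475 rad/s
omega_joint = omega_motor / 16 = 5.1967 rad/s
v = omega_joint * r = 5.1967 * 2.0
= 10.3934 m/s


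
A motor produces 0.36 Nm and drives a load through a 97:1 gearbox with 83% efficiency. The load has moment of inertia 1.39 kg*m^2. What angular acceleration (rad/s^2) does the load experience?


tau_out = tau_motor * N * eta
= 0.36 * 97 * 0.83 = 28.9836 Nm
alpha = tau_out / I = 28.9836 / 1.39
= 20.8515 rad/s^2


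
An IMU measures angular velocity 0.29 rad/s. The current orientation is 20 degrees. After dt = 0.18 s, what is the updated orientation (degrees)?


delta_theta = w * dt = 0.29 * 0.18 = 0.0522 rad
= 2.9908 deg
theta_new = 20 + 2.9908 = 22.9908 deg


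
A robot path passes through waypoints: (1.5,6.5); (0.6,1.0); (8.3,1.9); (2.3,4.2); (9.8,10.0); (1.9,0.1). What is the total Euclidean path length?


Segment lengths:
  seg1 = sqrt((-0.9)^2 + (-5.5)^2) = 5.5731
  seg2 = sqrt((7.7)^2 + (0.9)^2) = 7.7524
  seg3 = sqrt((-6.0)^2 + (2.3)^2) = 6.4257
  seg4 = sqrt((7.5)^2 + (5.8)^2) = 9.481
  seg5 = sqrt((-7.9)^2 + (-9.9)^2) = 12.6657
Total = 41.898


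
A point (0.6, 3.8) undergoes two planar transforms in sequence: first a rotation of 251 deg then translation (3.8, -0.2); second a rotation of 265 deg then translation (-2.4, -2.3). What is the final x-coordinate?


After transform 1:
x1 = cos(251)*0.6 - sin(251)*3.8 + 3.8 = 7.1976
y1 = sin(251)*0.6 + cos(251)*3.8 + -0.2 = -2.0045
After transform 2:
x2 = cos(265)*7.1976 - sin(265)*-2.0045 + -2.4
= -5.0242


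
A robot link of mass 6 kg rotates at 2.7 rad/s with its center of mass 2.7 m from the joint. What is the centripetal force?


F = m * omega^2 * r
= 6 * 2.7^2 * 2.7
= 6 * 7.29 * 2.7
= 118.098 N


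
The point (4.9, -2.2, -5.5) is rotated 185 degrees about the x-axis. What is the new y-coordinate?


Rotation about x-axis: y' = y*cos(theta) - z*sin(theta)
= -2.2 * -0.9962 - -5.5 * -0.0872
= 1.7123


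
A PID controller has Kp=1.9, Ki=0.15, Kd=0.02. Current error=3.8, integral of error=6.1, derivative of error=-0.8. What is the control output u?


u = Kp*e + Ki*int(e) + Kd*de/dt
= 1.9*3.8 + 0.15*6.1 + 0.02*(-0.8)
= 7.22 + 0.915 + -0.016
= 8.119


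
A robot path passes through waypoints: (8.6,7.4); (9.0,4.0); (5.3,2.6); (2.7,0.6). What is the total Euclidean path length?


Segment lengths:
  seg1 = sqrt((0.4)^2 + (-3.4)^2) = 3.4234
  seg2 = sqrt((-3.7)^2 + (-1.4)^2) = 3.956
  seg3 = sqrt((-2.6)^2 + (-2.0)^2) = 3.2802
Total = 10.6597


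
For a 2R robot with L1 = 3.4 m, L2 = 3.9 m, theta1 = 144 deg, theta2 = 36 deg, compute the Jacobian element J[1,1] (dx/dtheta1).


J[1,1] = -L1*sin(t1) - L2*sin(t1+t2)
= -3.4*sin(144) - 3.9*sin(180)
= -1.9985


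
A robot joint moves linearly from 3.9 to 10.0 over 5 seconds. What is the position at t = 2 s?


s = t/T = 2/5 = 0.4
p(t) = p0 + (pf-p0)*s
= 3.9 + (10.0 - 3.9) * 0.4
= 6.34


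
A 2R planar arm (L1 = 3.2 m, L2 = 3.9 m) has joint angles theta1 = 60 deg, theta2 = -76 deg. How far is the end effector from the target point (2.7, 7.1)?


End effector via forward kinematics:
x = L1*cos(t1) + L2*cos(t1+t2) = 5.3489
y = L1*sin(t1) + L2*sin(t1+t2) = 1.6963
Distance to target:
d = sqrt((2.7 - 5.3489)^2 + (7.1 - 1.6963)^2)
= sqrt(7.0168 + 29.2)
= 6.018 m


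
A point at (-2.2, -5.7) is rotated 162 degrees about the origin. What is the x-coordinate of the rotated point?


x' = x*cos(theta) - y*sin(theta)
cos(162 deg) = -0.9511, sin(162 deg) = 0.309
x' = -2.2 * -0.9511 - -5.7 * 0.309
= 2.0923 - -1.7614
= 3.8537


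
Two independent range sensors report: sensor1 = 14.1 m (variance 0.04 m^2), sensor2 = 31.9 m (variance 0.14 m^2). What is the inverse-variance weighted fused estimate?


w1 = (1/var1) / (1/var1 + 1/var2)
   = 25.0 / (25.0 + 7.1429) = 0.7778
w2 = 1 - w1 = 0.2222
fused = w1*s1 + w2*s2 = 10.9667 + 7.0889
= 18.0556 m


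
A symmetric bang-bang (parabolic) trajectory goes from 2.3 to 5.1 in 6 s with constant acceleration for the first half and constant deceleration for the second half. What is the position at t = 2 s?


Symmetric rest-to-rest: each phase covers (pf-p0)/2 in time T/2. 0.5*a*(T/2)^2 = (pf-p0)/2 => a = 4*(pf-p0)/T^2
a = 4*(5.1-2.3)/6^2 = 0.3111
t = 2 is in the acceleration phase (t <= T/2).
p = p0 + 0.5*a*t^2 = 2.3 + 0.5*0.3111*2^2
= 2.9222


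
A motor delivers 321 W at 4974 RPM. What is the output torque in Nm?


omega = 4974 * 2*pi/60 = 520.8761 rad/s
tau = P / omega = 321 / 520.8761
= 0.6163 Nm


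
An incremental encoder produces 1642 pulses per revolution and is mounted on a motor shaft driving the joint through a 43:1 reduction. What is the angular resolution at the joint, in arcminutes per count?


counts per rev = 1642
effective counts at joint = 1642 * 43 = 70606
resolution = 360*60 / 70606
= 0.3059 arcmin/count


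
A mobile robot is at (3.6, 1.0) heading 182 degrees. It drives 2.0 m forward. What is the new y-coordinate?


y_new = y0 + d*sin(theta)
= 1.0 + 2.0*sin(182)
= 1.0 + -0.0698
= 0.9302


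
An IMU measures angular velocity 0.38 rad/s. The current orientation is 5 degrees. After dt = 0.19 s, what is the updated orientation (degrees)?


delta_theta = w * dt = 0.38 * 0.19 = 0.0722 rad
= 4.1368 deg
theta_new = 5 + 4.1368 = 9.1368 deg


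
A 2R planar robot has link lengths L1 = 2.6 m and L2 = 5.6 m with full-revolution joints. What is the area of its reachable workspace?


r_max = L1 + L2 = 8.2 m
r_min = |L1 - L2| = 3.0 m
Area = pi*(r_max^2 - r_min^2)
= pi*(67.24 - 9.0)
= pi * 58.24
= 182.9664 m^2


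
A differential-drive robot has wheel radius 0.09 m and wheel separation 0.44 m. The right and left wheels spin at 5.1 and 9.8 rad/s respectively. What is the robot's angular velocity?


vR = r*wR = 0.09*5.1 = 0.459 m/s
vL = r*wL = 0.09*9.8 = 0.882 m/s
v = (vR+vL)/2 = 0.6705 m/s
omega = (vR-vL)/L = -0.9614 rad/s
angular velocity = -0.9614 rad/s


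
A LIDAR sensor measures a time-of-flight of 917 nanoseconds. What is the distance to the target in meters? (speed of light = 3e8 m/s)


tof = 917 ns = 9.17e-07 s
dist = c * tof / 2
= 3e8 * 9.17e-07 / 2
= 137.55 m


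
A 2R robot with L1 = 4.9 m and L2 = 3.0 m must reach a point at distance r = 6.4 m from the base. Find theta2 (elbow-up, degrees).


cos(theta2) = (r^2 - L1^2 - L2^2) / (2*L1*L2)
cos(theta2) = (40.96 - 24.01 - 9.0) / 29.4
cos(theta2) = 0.270408
theta2 = 74.3114 degrees


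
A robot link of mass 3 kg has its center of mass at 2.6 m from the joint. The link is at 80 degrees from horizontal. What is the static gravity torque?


tau = m*g*L*cos(angle)
= 3 * 9.81 * 2.6 * cos(80 deg)
= 3 * 9.81 * 2.6 * 0.1736
= 13.2872 Nm


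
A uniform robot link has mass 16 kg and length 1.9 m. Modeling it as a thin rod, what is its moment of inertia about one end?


I = (1/3) * m * L^2
= (1/3) * 16 * 1.9^2
= 0.333333 * 16 * 3.61
= 19.2533 kg*m^2


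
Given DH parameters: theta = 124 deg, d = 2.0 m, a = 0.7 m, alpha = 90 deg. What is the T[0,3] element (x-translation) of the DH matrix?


T[0,3] = a * cos(theta)
= 0.7 * cos(124 deg)
= 0.7 * -0.5592
= -0.3914


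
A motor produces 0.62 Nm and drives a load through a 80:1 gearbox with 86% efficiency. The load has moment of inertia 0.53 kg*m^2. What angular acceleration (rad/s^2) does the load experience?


tau_out = tau_motor * N * eta
= 0.62 * 80 * 0.86 = 42.656 Nm
alpha = tau_out / I = 42.656 / 0.53
= 80.483 rad/s^2


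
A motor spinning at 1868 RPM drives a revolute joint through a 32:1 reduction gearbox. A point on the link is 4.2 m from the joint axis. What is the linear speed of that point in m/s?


omega_motor = 1868 * 2*pi/60 = 195.6165 rad/s
omega_joint = omega_motor / 32 = 6.113 rad/s
v = omega_joint * r = 6.113 * 4.2
= 25.6747 m/s


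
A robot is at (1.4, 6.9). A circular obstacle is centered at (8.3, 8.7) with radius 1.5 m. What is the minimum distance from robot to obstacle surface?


center_dist = sqrt((1.4-8.3)^2 + (6.9-8.7)^2)
= sqrt(47.61 + 3.24)
= 7.1309
min_dist = center_dist - radius = 7.1309 - 1.5 = 5.6309 m


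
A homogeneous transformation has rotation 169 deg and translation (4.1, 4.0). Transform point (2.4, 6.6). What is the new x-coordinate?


x' = cos(theta)*px - sin(theta)*py + tx
= -0.9816*2.4 - 0.1908*6.6 + 4.1
= 0.4848


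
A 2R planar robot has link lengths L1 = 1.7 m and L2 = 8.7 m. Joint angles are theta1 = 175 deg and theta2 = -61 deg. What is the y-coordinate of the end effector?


Convert angles to radians: theta1 = 3.0543, theta2 = -1.0647
y = L1*sin(theta1) + L2*sin(theta1+theta2)
y = 0.1482 + 7.9478
y = 8.096


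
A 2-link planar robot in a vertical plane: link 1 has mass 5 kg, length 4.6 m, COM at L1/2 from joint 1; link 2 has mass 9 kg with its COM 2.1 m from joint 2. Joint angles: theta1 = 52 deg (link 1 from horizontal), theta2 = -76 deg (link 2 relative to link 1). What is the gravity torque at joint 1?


Horizontal distance from joint 1 to link-1 COM:
  x_c1 = (L1/2)*cos(t1) = 2.3 * 0.6157 = 1.416 m
Horizontal distance from joint 1 to link-2 COM:
  x_c2 = L1*cos(t1) + Lc2*cos(t1+t2)
       = 4.6*0.6157 + 2.1*0.9135 = 4.7505 m
tau1 = m1*g*x_c1 + m2*g*x_c2
     = 5*9.81*1.416 + 9*9.81*4.7505
     = 69.4558 + 419.4206
     = 488.8765 Nm


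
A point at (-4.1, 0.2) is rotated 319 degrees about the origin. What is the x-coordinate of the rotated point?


x' = x*cos(theta) - y*sin(theta)
cos(319 deg) = 0.7547, sin(319 deg) = -0.6561
x' = -4.1 * 0.7547 - 0.2 * -0.6561
= -3.0943 - -0.1312
= -2.9631


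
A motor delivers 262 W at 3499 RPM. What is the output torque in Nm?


omega = 3499 * 2*pi/60 = 366.4144 rad/s
tau = P / omega = 262 / 366.4144
= 0.715 Nm


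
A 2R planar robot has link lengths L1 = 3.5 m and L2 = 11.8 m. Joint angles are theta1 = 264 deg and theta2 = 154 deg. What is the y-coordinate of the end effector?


Convert angles to radians: theta1 = 4.6077, theta2 = 2.6878
y = L1*sin(theta1) + L2*sin(theta1+theta2)
y = -3.4808 + 10.007
y = 6.5261


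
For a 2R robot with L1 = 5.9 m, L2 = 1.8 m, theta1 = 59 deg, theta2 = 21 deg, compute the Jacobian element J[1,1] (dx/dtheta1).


J[1,1] = -L1*sin(t1) - L2*sin(t1+t2)
= -5.9*sin(59) - 1.8*sin(80)
= -6.8299


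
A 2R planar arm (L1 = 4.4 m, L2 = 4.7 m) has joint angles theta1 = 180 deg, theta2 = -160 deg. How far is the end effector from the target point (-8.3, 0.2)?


End effector via forward kinematics:
x = L1*cos(t1) + L2*cos(t1+t2) = 0.0166
y = L1*sin(t1) + L2*sin(t1+t2) = 1.6075
Distance to target:
d = sqrt((-8.3 - 0.0166)^2 + (0.2 - 1.6075)^2)
= sqrt(69.1651 + 1.981)
= 8.4348 m


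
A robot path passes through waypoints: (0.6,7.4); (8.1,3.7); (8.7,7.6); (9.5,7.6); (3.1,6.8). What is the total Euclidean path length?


Segment lengths:
  seg1 = sqrt((7.5)^2 + (-3.7)^2) = 8.363
  seg2 = sqrt((0.6)^2 + (3.9)^2) = 3.9459
  seg3 = sqrt((0.8)^2 + (0.0)^2) = 0.8
  seg4 = sqrt((-6.4)^2 + (-0.8)^2) = 6.4498
Total = 19.5587


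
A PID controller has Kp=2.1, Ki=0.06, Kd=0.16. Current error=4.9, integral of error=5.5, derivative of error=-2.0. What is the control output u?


u = Kp*e + Ki*int(e) + Kd*de/dt
= 2.1*4.9 + 0.06*5.5 + 0.16*(-2.0)
= 10.29 + 0.33 + -0.32
= 10.3


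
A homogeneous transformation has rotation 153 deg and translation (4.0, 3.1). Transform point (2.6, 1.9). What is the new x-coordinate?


x' = cos(theta)*px - sin(theta)*py + tx
= -0.891*2.6 - 0.454*1.9 + 4.0
= 0.8208


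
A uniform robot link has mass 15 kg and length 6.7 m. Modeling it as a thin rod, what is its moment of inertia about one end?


I = (1/3) * m * L^2
= (1/3) * 15 * 6.7^2
= 0.333333 * 15 * 44.89
= 224.45 kg*m^2


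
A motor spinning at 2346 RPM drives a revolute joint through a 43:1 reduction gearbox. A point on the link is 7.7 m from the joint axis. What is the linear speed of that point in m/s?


omega_motor = 2346 * 2*pi/60 = 245.6725 rad/s
omega_joint = omega_motor / 43 = 5.7133 rad/s
v = omega_joint * r = 5.7133 * 7.7
= 43.9925 m/s


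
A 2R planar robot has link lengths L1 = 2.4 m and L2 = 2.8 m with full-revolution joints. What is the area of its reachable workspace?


r_max = L1 + L2 = 5.2 m
r_min = |L1 - L2| = 0.4 m
Area = pi*(r_max^2 - r_min^2)
= pi*(27.04 - 0.16)
= pi * 26.88
= 84.446 m^2


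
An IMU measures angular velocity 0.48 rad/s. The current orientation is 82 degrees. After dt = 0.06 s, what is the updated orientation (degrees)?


delta_theta = w * dt = 0.48 * 0.06 = 0.0288 rad
= 1.6501 deg
theta_new = 82 + 1.6501 = 83.6501 deg


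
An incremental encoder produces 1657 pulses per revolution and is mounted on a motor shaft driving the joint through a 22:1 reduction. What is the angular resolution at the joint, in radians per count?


counts per rev = 1657
effective counts at joint = 1657 * 22 = 36454
resolution = 2*pi / 36454
= 1.7236e-04 rad/count


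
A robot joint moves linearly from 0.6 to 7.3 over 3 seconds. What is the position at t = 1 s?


s = t/T = 1/3 = 0.3333
p(t) = p0 + (pf-p0)*s
= 0.6 + (7.3 - 0.6) * 0.3333
= 2.8333


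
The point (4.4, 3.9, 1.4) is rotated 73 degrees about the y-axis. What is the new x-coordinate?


Rotation about y-axis: x' = x*cos(theta) + z*sin(theta)
= 4.4 * 0.2924 + 1.4 * 0.9563
= 2.6253


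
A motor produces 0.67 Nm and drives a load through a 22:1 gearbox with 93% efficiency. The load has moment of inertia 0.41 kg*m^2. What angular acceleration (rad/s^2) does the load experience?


tau_out = tau_motor * N * eta
= 0.67 * 22 * 0.93 = 13.7082 Nm
alpha = tau_out / I = 13.7082 / 0.41
= 33.4346 rad/s^2


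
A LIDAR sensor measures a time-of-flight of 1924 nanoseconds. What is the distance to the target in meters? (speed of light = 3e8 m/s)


tof = 1924 ns = 1.924e-06 s
dist = c * tof / 2
= 3e8 * 1.924e-06 / 2
= 288.6 m


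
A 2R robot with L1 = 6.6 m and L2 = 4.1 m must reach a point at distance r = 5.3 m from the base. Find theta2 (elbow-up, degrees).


cos(theta2) = (r^2 - L1^2 - L2^2) / (2*L1*L2)
cos(theta2) = (28.09 - 43.56 - 16.81) / 54.12
cos(theta2) = -0.596452
theta2 = 126.6162 degrees


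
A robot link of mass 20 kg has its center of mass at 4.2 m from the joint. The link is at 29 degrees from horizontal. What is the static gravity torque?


tau = m*g*L*cos(angle)
= 20 * 9.81 * 4.2 * cos(29 deg)
= 20 * 9.81 * 4.2 * 0.8746
= 720.7216 Nm


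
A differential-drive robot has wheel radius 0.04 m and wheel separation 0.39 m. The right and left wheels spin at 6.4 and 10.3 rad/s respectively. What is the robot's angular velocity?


vR = r*wR = 0.04*6.4 = 0.256 m/s
vL = r*wL = 0.04*10.3 = 0.412 m/s
v = (vR+vL)/2 = 0.334 m/s
omega = (vR-vL)/L = -0.4 rad/s
angular velocity = -0.4 rad/s


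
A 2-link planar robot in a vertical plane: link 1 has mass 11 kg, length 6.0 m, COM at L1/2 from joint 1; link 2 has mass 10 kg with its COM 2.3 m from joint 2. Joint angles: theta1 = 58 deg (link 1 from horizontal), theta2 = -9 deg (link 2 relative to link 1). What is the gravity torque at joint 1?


Horizontal distance from joint 1 to link-1 COM:
  x_c1 = (L1/2)*cos(t1) = 3.0 * 0.5299 = 1.5898 m
Horizontal distance from joint 1 to link-2 COM:
  x_c2 = L1*cos(t1) + Lc2*cos(t1+t2)
       = 6.0*0.5299 + 2.3*0.6561 = 4.6885 m
tau1 = m1*g*x_c1 + m2*g*x_c2
     = 11*9.81*1.5898 + 10*9.81*4.6885
     = 171.5508 + 459.9371
     = 631.4878 Nm
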